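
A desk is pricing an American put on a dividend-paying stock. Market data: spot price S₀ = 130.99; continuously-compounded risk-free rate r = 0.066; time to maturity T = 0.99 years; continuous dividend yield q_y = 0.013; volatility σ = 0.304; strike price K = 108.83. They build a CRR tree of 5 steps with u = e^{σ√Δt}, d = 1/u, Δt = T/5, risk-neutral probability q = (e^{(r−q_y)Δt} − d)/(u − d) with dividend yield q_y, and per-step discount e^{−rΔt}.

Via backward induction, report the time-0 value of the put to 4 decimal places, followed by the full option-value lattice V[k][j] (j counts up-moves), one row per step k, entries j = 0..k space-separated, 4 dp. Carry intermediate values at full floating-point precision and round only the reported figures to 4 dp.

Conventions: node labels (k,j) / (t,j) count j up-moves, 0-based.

price = 4.3433
tree:
4.3433
7.6404 1.2259
13.0801 2.5097 0.0000
21.5338 5.1380 0.0000 0.0000
32.5786 10.5186 0.0000 0.0000 0.0000
42.2261 21.5338 0.0000 0.0000 0.0000 0.0000

Δt=0.19800, u=1.14485, d=0.87348, q=0.50511, disc=e^(-rΔt)=0.98702
k=5 terminal: V=max(K-S,0) → 42.2261 21.5338 0.0000 0.0000 0.0000 0.0000
k=4: j=0 S=76.2514 intr=32.5786 cont=31.3617 V=32.5786[EX]; j=1 S=99.9408 intr=8.8892 cont=10.5186 V=10.5186[hold]; j=2 S=130.9900 intr=0.0000 cont=0.0000 V=0.0000[hold]; j=3 S=171.6854 intr=0.0000 cont=0.0000 V=0.0000[hold]; j=4 S=225.0239 intr=0.0000 cont=0.0000 V=0.0000[hold]
k=3: j=0 S=87.2962 intr=21.5338 cont=21.1576 V=21.5338[EX]; j=1 S=114.4170 intr=0.0000 cont=5.1380 V=5.1380[hold]; j=2 S=149.9636 intr=0.0000 cont=0.0000 V=0.0000[hold]; j=3 S=196.5536 intr=0.0000 cont=0.0000 V=0.0000[hold]
k=2: j=0 S=99.9408 intr=8.8892 cont=13.0801 V=13.0801[hold]; j=1 S=130.9900 intr=0.0000 cont=2.5097 V=2.5097[hold]; j=2 S=171.6854 intr=0.0000 cont=0.0000 V=0.0000[hold]
k=1: j=0 S=114.4170 intr=0.0000 cont=7.6404 V=7.6404[hold]; j=1 S=149.9636 intr=0.0000 cont=1.2259 V=1.2259[hold]
k=0: j=0 S=130.9900 intr=0.0000 cont=4.3433 V=4.3433[hold]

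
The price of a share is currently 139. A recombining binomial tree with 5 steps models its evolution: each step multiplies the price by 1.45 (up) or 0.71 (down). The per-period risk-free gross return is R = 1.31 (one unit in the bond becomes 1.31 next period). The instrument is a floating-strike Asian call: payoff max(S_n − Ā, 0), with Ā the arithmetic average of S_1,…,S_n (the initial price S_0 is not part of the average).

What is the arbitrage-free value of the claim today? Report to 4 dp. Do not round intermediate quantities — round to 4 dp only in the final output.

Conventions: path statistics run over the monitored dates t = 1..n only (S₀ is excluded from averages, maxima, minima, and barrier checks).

Risk-neutral up-probability p* = (R−d)/(u−d) = (1.31−0.71)/(1.45−0.71) = 0.8108; the claim prices as the p*-weighted sum of path payoffs discounted by R^5.
Enumerate all 2^5 = 32 price paths (U = up ×1.45, D = down ×0.71); each path with k up-moves has probability p*^k·(1−p*)^(5−k).
DDDDD: Ā=55.7821, payoff=0.0000, prob=0.000242
UDDDD: Ā=113.9212, payoff=0.0000, prob=0.001039
DUDDD: Ā=93.3492, payoff=0.0000, prob=0.001039
UUDDD: Ā=190.6428, payoff=0.0000, prob=0.004452
DDUDD: Ā=78.7431, payoff=0.0000, prob=0.001039
UDUDD: Ā=160.8134, payoff=0.0000, prob=0.004452
DUUDD: Ā=140.2414, payoff=0.0000, prob=0.004452
UUUDD: Ā=286.4084, payoff=0.0000, prob=0.019079
DDDUD: Ā=68.3727, payoff=0.0000, prob=0.001039
UDDUD: Ā=139.6345, payoff=0.0000, prob=0.004452
DUDUD: Ā=119.0625, payoff=0.0000, prob=0.004452
UUDUD: Ā=243.1558, payoff=0.0000, prob=0.019079
DDUUD: Ā=104.4564, payoff=0.1422, prob=0.004452
UDUUD: Ā=213.3264, payoff=0.2905, prob=0.019079
DUUUD: Ā=192.7544, payoff=20.8625, prob=0.019079
UUUUD: Ā=393.6533, payoff=42.6065, prob=0.081766
DDDDU: Ā=61.0098, payoff=0.0000, prob=0.001039
UDDDU: Ā=124.5975, payoff=0.0000, prob=0.004452
DUDDU: Ā=104.0255, payoff=0.5731, prob=0.004452
UUDDU: Ā=212.4464, payoff=1.1704, prob=0.019079
DDUDU: Ā=89.4194, payoff=15.1792, prob=0.004452
UDUDU: Ā=182.6170, payoff=30.9998, prob=0.019079
DUUDU: Ā=162.0450, payoff=51.5718, prob=0.019079
UUUDU: Ā=330.9370, payoff=105.3228, prob=0.081766
DDDUU: Ā=79.0490, payoff=25.5496, prob=0.004452
UDDUU: Ā=161.4381, payoff=52.1787, prob=0.019079
DUDUU: Ā=140.8661, payoff=72.7507, prob=0.019079
UUDUU: Ā=287.6844, payoff=148.5754, prob=0.081766
DDUUU: Ā=126.2600, payoff=87.3568, prob=0.019079
UDUUU: Ā=257.8550, payoff=178.4048, prob=0.081766
DUUUU: Ā=237.2830, payoff=198.9768, prob=0.081766
UUUUU: Ā=484.5920, payoff=406.3611, prob=0.350427
Price = Σ prob·payoff / R^5 = 203.737060 / 3.857949 = 52.8097

price = 52.8097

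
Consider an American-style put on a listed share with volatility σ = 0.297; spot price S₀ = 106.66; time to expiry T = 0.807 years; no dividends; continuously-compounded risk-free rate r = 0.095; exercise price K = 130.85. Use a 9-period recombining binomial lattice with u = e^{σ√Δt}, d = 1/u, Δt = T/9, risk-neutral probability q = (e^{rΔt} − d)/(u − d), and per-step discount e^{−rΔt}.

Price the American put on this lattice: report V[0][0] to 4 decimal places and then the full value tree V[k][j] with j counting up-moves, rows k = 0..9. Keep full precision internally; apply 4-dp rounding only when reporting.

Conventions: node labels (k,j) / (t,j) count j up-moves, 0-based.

Δt=0.08967, u=1.09301, d=0.91491, q=0.52581, disc=e^(-rΔt)=0.99152
k=9 terminal: V=max(K-S,0) → 82.9444 73.6186 62.4774 49.1673 33.2662 14.2696 0.0000 0.0000 0.0000 0.0000
k=8: j=0 S=52.3613 intr=78.4887 cont=77.3788 V=78.4887[EX]; j=1 S=62.5544 intr=68.2956 cont=67.1857 V=68.2956[EX]; j=2 S=74.7319 intr=56.1181 cont=55.0082 V=56.1181[EX]; j=3 S=89.2799 intr=41.5701 cont=40.4602 V=41.5701[EX]; j=4 S=106.6600 intr=24.1900 cont=23.0801 V=24.1900[EX]; j=5 S=127.4235 intr=3.4265 cont=6.7091 V=6.7091[hold]; j=6 S=152.2289 intr=0.0000 cont=0.0000 V=0.0000[hold]; j=7 S=181.8633 intr=0.0000 cont=0.0000 V=0.0000[hold]; j=8 S=217.2666 intr=0.0000 cont=0.0000 V=0.0000[hold]
k=7: j=0 S=57.2314 intr=73.6186 cont=72.5087 V=73.6186[EX]; j=1 S=68.3726 intr=62.4774 cont=61.3675 V=62.4774[EX]; j=2 S=81.6827 intr=49.1673 cont=48.0575 V=49.1673[EX]; j=3 S=97.5838 intr=33.2662 cont=32.1563 V=33.2662[EX]; j=4 S=116.5804 intr=14.2696 cont=14.8711 V=14.8711[hold]; j=5 S=139.2750 intr=0.0000 cont=3.1544 V=3.1544[hold]; j=6 S=166.3877 intr=0.0000 cont=0.0000 V=0.0000[hold]; j=7 S=198.7783 intr=0.0000 cont=0.0000 V=0.0000[hold]
k=6: j=0 S=62.5544 intr=68.2956 cont=67.1857 V=68.2956[EX]; j=1 S=74.7319 intr=56.1181 cont=55.0082 V=56.1181[EX]; j=2 S=89.2799 intr=41.5701 cont=40.4602 V=41.5701[EX]; j=3 S=106.6600 intr=24.1900 cont=23.3937 V=24.1900[EX]; j=4 S=127.4235 intr=3.4265 cont=8.6364 V=8.6364[hold]; j=5 S=152.2289 intr=0.0000 cont=1.4831 V=1.4831[hold]; j=6 S=181.8633 intr=0.0000 cont=0.0000 V=0.0000[hold]
k=5: j=0 S=68.3726 intr=62.4774 cont=61.3675 V=62.4774[EX]; j=1 S=81.6827 intr=49.1673 cont=48.0575 V=49.1673[EX]; j=2 S=97.5838 intr=33.2662 cont=32.1563 V=33.2662[EX]; j=3 S=116.5804 intr=14.2696 cont=15.8759 V=15.8759[hold]; j=4 S=139.2750 intr=0.0000 cont=4.8337 V=4.8337[hold]; j=5 S=166.3877 intr=0.0000 cont=0.6973 V=0.6973[hold]
k=4: j=0 S=74.7319 intr=56.1181 cont=55.0082 V=56.1181[EX]; j=1 S=89.2799 intr=41.5701 cont=40.4602 V=41.5701[EX]; j=2 S=106.6600 intr=24.1900 cont=23.9176 V=24.1900[EX]; j=3 S=127.4235 intr=3.4265 cont=9.9844 V=9.9844[hold]; j=4 S=152.2289 intr=0.0000 cont=2.6362 V=2.6362[hold]
k=3: j=0 S=81.6827 intr=49.1673 cont=48.0575 V=49.1673[EX]; j=1 S=97.5838 intr=33.2662 cont=32.1563 V=33.2662[EX]; j=2 S=116.5804 intr=14.2696 cont=16.5787 V=16.5787[hold]; j=3 S=139.2750 intr=0.0000 cont=6.0687 V=6.0687[hold]
k=2: j=0 S=89.2799 intr=41.5701 cont=40.4602 V=41.5701[EX]; j=1 S=106.6600 intr=24.1900 cont=24.2839 V=24.2839[hold]; j=2 S=127.4235 intr=3.4265 cont=10.9586 V=10.9586[hold]
k=1: j=0 S=97.5838 intr=33.2662 cont=32.2053 V=33.2662[EX]; j=1 S=116.5804 intr=14.2696 cont=17.1308 V=17.1308[hold]
k=0: j=0 S=106.6600 intr=24.1900 cont=24.5718 V=24.5718[hold]

price = 24.5718
tree:
24.5718
33.2662 17.1308
41.5701 24.2839 10.9586
49.1673 33.2662 16.5787 6.0687
56.1181 41.5701 24.1900 9.9844 2.6362
62.4774 49.1673 33.2662 15.8759 4.8337 0.6973
68.2956 56.1181 41.5701 24.1900 8.6364 1.4831 0.0000
73.6186 62.4774 49.1673 33.2662 14.8711 3.1544 0.0000 0.0000
78.4887 68.2956 56.1181 41.5701 24.1900 6.7091 0.0000 0.0000 0.0000
82.9444 73.6186 62.4774 49.1673 33.2662 14.2696 0.0000 0.0000 0.0000 0.0000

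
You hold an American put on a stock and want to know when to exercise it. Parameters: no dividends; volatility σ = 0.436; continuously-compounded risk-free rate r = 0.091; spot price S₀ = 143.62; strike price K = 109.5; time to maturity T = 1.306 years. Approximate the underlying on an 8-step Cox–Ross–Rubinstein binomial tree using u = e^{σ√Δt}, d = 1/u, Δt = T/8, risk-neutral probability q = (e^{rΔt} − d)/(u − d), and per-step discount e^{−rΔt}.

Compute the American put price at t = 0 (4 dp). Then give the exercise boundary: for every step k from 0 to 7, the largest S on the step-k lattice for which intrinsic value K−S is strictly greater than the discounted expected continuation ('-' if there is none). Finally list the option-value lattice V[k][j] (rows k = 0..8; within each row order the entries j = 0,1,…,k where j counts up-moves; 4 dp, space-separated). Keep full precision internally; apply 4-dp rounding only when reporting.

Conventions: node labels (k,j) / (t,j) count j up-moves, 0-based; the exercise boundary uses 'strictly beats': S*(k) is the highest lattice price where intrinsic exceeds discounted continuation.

Δt=0.16325, u=1.19263, d=0.83848, q=0.49833, disc=e^(-rΔt)=0.98525
k=8 terminal: V=max(K-S,0) → 74.4115 59.5912 38.5112 8.5277 0.0000 0.0000 0.0000 0.0000 0.0000
k=7: j=0 S=41.8476 intr=67.6524 cont=66.0377 V=67.6524[EX]; j=1 S=59.5228 intr=49.9772 cont=48.3625 V=49.9772[EX]; j=2 S=84.6634 intr=24.8366 cont=23.2219 V=24.8366[EX]; j=3 S=120.4228 intr=0.0000 cont=4.2150 V=4.2150[hold]; j=4 S=171.2858 intr=0.0000 cont=0.0000 V=0.0000[hold]; j=5 S=243.6318 intr=0.0000 cont=0.0000 V=0.0000[hold]; j=6 S=346.5346 intr=0.0000 cont=0.0000 V=0.0000[hold]; j=7 S=492.9005 intr=0.0000 cont=0.0000 V=0.0000[hold]  S*(7)=84.6634
k=6: j=0 S=49.9088 intr=59.5912 cont=57.9765 V=59.5912[EX]; j=1 S=70.9888 intr=38.5112 cont=36.8966 V=38.5112[EX]; j=2 S=100.9723 intr=8.5277 cont=14.3454 V=14.3454[hold]; j=3 S=143.6200 intr=0.0000 cont=2.0833 V=2.0833[hold]; j=4 S=204.2808 intr=0.0000 cont=0.0000 V=0.0000[hold]; j=5 S=290.5630 intr=0.0000 cont=0.0000 V=0.0000[hold]; j=6 S=413.2881 intr=0.0000 cont=0.0000 V=0.0000[hold]  S*(6)=70.9888
k=5: j=0 S=59.5228 intr=49.9772 cont=48.3625 V=49.9772[EX]; j=1 S=84.6634 intr=24.8366 cont=26.0783 V=26.0783[hold]; j=2 S=120.4228 intr=0.0000 cont=8.1134 V=8.1134[hold]; j=3 S=171.2858 intr=0.0000 cont=1.0297 V=1.0297[hold]; j=4 S=243.6318 intr=0.0000 cont=0.0000 V=0.0000[hold]; j=5 S=346.5346 intr=0.0000 cont=0.0000 V=0.0000[hold]  S*(5)=59.5228
k=4: j=0 S=70.9888 intr=38.5112 cont=37.5062 V=38.5112[EX]; j=1 S=100.9723 intr=8.5277 cont=16.8732 V=16.8732[hold]; j=2 S=143.6200 intr=0.0000 cont=4.5158 V=4.5158[hold]; j=3 S=204.2808 intr=0.0000 cont=0.5090 V=0.5090[hold]; j=4 S=290.5630 intr=0.0000 cont=0.0000 V=0.0000[hold]  S*(4)=70.9888
k=3: j=0 S=84.6634 intr=24.8366 cont=27.3194 V=27.3194[hold]; j=1 S=120.4228 intr=0.0000 cont=10.5571 V=10.5571[hold]; j=2 S=171.2858 intr=0.0000 cont=2.4819 V=2.4819[hold]; j=3 S=243.6318 intr=0.0000 cont=0.2516 V=0.2516[hold]  S*(3)=-
k=2: j=0 S=100.9723 intr=8.5277 cont=18.6865 V=18.6865[hold]; j=1 S=143.6200 intr=0.0000 cont=6.4366 V=6.4366[hold]; j=2 S=204.2808 intr=0.0000 cont=1.3502 V=1.3502[hold]  S*(2)=-
k=1: j=0 S=120.4228 intr=0.0000 cont=12.3964 V=12.3964[hold]; j=1 S=171.2858 intr=0.0000 cont=3.8444 V=3.8444[hold]  S*(1)=-
k=0: j=0 S=143.6200 intr=0.0000 cont=8.0147 V=8.0147[hold]  S*(0)=-

price = 8.0147
boundary = - - - - 70.9888 59.5228 70.9888 84.6634
tree:
8.0147
12.3964 3.8444
18.6865 6.4366 1.3502
27.3194 10.5571 2.4819 0.2516
38.5112 16.8732 4.5158 0.5090 0.0000
49.9772 26.0783 8.1134 1.0297 0.0000 0.0000
59.5912 38.5112 14.3454 2.0833 0.0000 0.0000 0.0000
67.6524 49.9772 24.8366 4.2150 0.0000 0.0000 0.0000 0.0000
74.4115 59.5912 38.5112 8.5277 0.0000 0.0000 0.0000 0.0000 0.0000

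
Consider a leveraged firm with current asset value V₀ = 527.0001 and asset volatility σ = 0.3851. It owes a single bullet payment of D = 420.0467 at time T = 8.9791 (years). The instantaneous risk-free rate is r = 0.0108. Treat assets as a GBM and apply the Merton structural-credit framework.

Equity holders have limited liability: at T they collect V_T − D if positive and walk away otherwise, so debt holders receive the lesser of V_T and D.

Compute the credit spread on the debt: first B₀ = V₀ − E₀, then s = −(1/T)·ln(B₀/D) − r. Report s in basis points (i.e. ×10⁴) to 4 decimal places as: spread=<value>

spread=473.2482

With assets at 527.0001 and a single debt payment of 420.0467 at 8.9791 years:
d₁ = [ln(V₀/D) + (r + σ²/2)T] / (σ√T)
   = [ln(527.0001/420.0467) + (0.0108 + 0.5·0.3851²)·8.9791] / (0.3851·√8.9791)
   = [0.226835 + 0.762784] / 1.153958 = 0.857586
d₂ = d₁ − σ√T = 0.857586 − 1.153958 = -0.296371
N(d₁) = 0.804440,  N(d₂) = 0.383473,  e^(−rT) = 0.907579
E₀ = V₀·N(d₁) − D·e^(−rT)·N(d₂)
   = 527.0001·0.804440 − 420.0467·0.907579·0.383473 = 277.749870
B₀ = V₀ − E₀ = 527.0001 − 277.749870 = 249.250230
spread = −(1/T)·ln(B₀/D) − r = −(1/8.9791)·ln(249.250230/420.0467) − 0.0108 = 0.04732482
in basis points: 0.04732482 × 10⁴ = 473.2482 bp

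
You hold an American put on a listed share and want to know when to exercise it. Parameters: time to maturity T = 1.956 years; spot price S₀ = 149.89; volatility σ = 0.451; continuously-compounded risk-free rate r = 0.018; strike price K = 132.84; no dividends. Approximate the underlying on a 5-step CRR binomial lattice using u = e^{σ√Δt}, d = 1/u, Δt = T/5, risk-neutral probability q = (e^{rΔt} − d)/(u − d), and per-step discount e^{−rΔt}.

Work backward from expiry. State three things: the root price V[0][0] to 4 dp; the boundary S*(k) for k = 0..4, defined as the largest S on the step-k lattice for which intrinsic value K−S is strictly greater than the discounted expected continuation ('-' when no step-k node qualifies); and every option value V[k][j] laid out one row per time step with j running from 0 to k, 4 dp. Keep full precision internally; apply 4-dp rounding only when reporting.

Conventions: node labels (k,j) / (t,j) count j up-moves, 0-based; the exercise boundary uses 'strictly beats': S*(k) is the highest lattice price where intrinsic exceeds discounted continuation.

price = 26.1757
boundary = - - - 64.3061 85.2627
tree:
26.1757
37.3465 12.5088
51.6389 19.9222 3.3612
68.5339 31.1611 6.0695 0.0000
84.3396 47.5773 10.9600 0.0000 0.0000
96.2604 68.5339 19.7912 0.0000 0.0000 0.0000

Δt=0.39120  u=1.32589  d=0.75421  q=0.44230  discount=0.99298
step 5 (expiry): payoffs max(K−S,0) = 96.2604 68.5339 19.7912 0.0000 0.0000 0.0000
step 4: (k=4,j=0): S=48.5004, K−S=84.3396, hold=83.4075 ⇒ V=84.3396 exercise | (k=4,j=1): S=85.2627, K−S=47.5773, hold=46.6452 ⇒ V=47.5773 exercise | (k=4,j=2): S=149.8900, K−S=0.0000, hold=10.9600 ⇒ V=10.9600 continue | (k=4,j=3): S=263.5034, K−S=0.0000, hold=0.0000 ⇒ V=0.0000 continue | (k=4,j=4): S=463.2335, K−S=0.0000, hold=0.0000 ⇒ V=0.0000 continue  boundary S*=85.2627
step 3: (k=3,j=0): S=64.3061, K−S=68.5339, hold=67.6018 ⇒ V=68.5339 exercise | (k=3,j=1): S=113.0488, K−S=19.7912, hold=31.1611 ⇒ V=31.1611 continue | (k=3,j=2): S=198.7373, K−S=0.0000, hold=6.0695 ⇒ V=6.0695 continue | (k=3,j=3): S=349.3760, K−S=0.0000, hold=0.0000 ⇒ V=0.0000 continue  boundary S*=64.3061
step 2: (k=2,j=0): S=85.2627, K−S=47.5773, hold=51.6389 ⇒ V=51.6389 continue | (k=2,j=1): S=149.8900, K−S=0.0000, hold=19.9222 ⇒ V=19.9222 continue | (k=2,j=2): S=263.5034, K−S=0.0000, hold=3.3612 ⇒ V=3.3612 continue  boundary S*=-
step 1: (k=1,j=0): S=113.0488, K−S=19.7912, hold=37.3465 ⇒ V=37.3465 continue | (k=1,j=1): S=198.7373, K−S=0.0000, hold=12.5088 ⇒ V=12.5088 continue  boundary S*=-
step 0: (k=0,j=0): S=149.8900, K−S=0.0000, hold=26.1757 ⇒ V=26.1757 continue  boundary S*=-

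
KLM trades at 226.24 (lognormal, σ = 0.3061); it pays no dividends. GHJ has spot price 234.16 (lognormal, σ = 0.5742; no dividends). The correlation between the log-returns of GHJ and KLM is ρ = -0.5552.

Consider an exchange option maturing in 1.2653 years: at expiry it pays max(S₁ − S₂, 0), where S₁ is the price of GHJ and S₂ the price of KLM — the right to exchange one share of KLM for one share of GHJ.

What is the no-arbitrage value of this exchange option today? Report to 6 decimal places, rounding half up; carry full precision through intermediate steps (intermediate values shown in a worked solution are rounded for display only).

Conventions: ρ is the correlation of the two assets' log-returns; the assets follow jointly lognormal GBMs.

σ_eff = √(σ₁² + σ₂² − 2ρσ₁σ₂) = √(0.5742² + 0.3061² − 2·-0.5552·0.5742·0.3061) = 0.786492
d₁ = (ln(S₁/S₂) + (q₂ − q₁ + σ_eff²/2)T) / (σ_eff√T) = (ln(234.16/226.24) + (0.0 − 0.0 + 0.309285)·1.2653) / 0.884690 = 0.481238
d₂ = d₁ − σ_eff√T = 0.481238 − 0.884690 = -0.403452
N(d₁) = 0.684826,  N(d₂) = 0.343308
V = S₁·e^{−q₁T}·N(d₁) − S₂·e^{−q₂T}·N(d₂) = 160.358928 − 77.669979 = 82.688950
Key observation: pricing in KLM-units makes this a unit-strike call on the ratio S₁/S₂ — the risk-free rate cancels and cannot affect the value.

exchange price = 82.688950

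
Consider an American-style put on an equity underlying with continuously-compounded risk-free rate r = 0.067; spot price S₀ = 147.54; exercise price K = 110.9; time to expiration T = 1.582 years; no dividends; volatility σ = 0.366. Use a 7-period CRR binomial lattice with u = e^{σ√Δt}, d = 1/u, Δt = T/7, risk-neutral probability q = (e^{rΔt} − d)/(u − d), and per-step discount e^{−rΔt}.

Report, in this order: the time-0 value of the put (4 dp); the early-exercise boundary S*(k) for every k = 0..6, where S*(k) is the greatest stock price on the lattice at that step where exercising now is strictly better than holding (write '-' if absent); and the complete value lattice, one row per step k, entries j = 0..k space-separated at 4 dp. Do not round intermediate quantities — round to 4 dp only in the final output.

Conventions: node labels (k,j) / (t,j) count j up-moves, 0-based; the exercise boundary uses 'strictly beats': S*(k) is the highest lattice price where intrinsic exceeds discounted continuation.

price = 6.6140
boundary = - - - - 73.5615 61.8138 73.5615
tree:
6.6140
10.6911 2.7425
16.8186 4.8955 0.6751
25.5862 8.5722 1.3715 0.0000
37.3385 14.6253 2.7862 0.0000 0.0000
49.0862 24.0454 5.6601 0.0000 0.0000 0.0000
58.9577 37.3385 11.4982 0.0000 0.0000 0.0000 0.0000
67.2528 49.0862 23.3582 0.0000 0.0000 0.0000 0.0000 0.0000

Δt=0.22600, u=1.19005, d=0.84030, q=0.50023, disc=e^(-rΔt)=0.98497
k=7 terminal: V=max(K-S,0) → 67.2528 49.0862 23.3582 0.0000 0.0000 0.0000 0.0000 0.0000
k=6: j=0 S=51.9423 intr=58.9577 cont=57.2911 V=58.9577[EX]; j=1 S=73.5615 intr=37.3385 cont=35.6719 V=37.3385[EX]; j=2 S=104.1790 intr=6.7210 cont=11.4982 V=11.4982[hold]; j=3 S=147.5400 intr=0.0000 cont=0.0000 V=0.0000[hold]; j=4 S=208.9486 intr=0.0000 cont=0.0000 V=0.0000[hold]; j=5 S=295.9164 intr=0.0000 cont=0.0000 V=0.0000[hold]; j=6 S=419.0817 intr=0.0000 cont=0.0000 V=0.0000[hold]  S*(6)=73.5615
k=5: j=0 S=61.8138 intr=49.0862 cont=47.4196 V=49.0862[EX]; j=1 S=87.5418 intr=23.3582 cont=24.0454 V=24.0454[hold]; j=2 S=123.9781 intr=0.0000 cont=5.6601 V=5.6601[hold]; j=3 S=175.5798 intr=0.0000 cont=0.0000 V=0.0000[hold]; j=4 S=248.6590 intr=0.0000 cont=0.0000 V=0.0000[hold]; j=5 S=352.1550 intr=0.0000 cont=0.0000 V=0.0000[hold]  S*(5)=61.8138
k=4: j=0 S=73.5615 intr=37.3385 cont=36.0105 V=37.3385[EX]; j=1 S=104.1790 intr=6.7210 cont=14.6253 V=14.6253[hold]; j=2 S=147.5400 intr=0.0000 cont=2.7862 V=2.7862[hold]; j=3 S=208.9486 intr=0.0000 cont=0.0000 V=0.0000[hold]; j=4 S=295.9164 intr=0.0000 cont=0.0000 V=0.0000[hold]  S*(4)=73.5615
k=3: j=0 S=87.5418 intr=23.3582 cont=25.5862 V=25.5862[hold]; j=1 S=123.9781 intr=0.0000 cont=8.5722 V=8.5722[hold]; j=2 S=175.5798 intr=0.0000 cont=1.3715 V=1.3715[hold]; j=3 S=248.6590 intr=0.0000 cont=0.0000 V=0.0000[hold]  S*(3)=-
k=2: j=0 S=104.1790 intr=6.7210 cont=16.8186 V=16.8186[hold]; j=1 S=147.5400 intr=0.0000 cont=4.8955 V=4.8955[hold]; j=2 S=208.9486 intr=0.0000 cont=0.6751 V=0.6751[hold]  S*(2)=-
k=1: j=0 S=123.9781 intr=0.0000 cont=10.6911 V=10.6911[hold]; j=1 S=175.5798 intr=0.0000 cont=2.7425 V=2.7425[hold]  S*(1)=-
k=0: j=0 S=147.5400 intr=0.0000 cont=6.6140 V=6.6140[hold]  S*(0)=-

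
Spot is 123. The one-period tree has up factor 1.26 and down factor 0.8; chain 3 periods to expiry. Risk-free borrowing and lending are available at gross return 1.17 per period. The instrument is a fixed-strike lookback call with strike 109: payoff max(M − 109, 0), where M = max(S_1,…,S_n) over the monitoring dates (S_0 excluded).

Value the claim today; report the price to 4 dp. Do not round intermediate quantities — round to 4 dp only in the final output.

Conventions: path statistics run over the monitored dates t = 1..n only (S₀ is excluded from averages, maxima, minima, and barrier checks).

price = 59.9834

No-arbitrage gives p* = (R−d)/(u−d) = 0.8043: enumerate every path, weight its payoff by its p*-probability, and discount by R^3.
Enumerate all 2^3 = 8 price paths (U = up ×1.26, D = down ×0.8); each path with k up-moves has probability p*^k·(1−p*)^(3−k).
DDD: M=98.4000, payoff=0.0000, prob=0.007490
UDD: M=154.9800, payoff=45.9800, prob=0.030790
DUD: M=123.9840, payoff=14.9840, prob=0.030790
UUD: M=195.2748, payoff=86.2748, prob=0.126582
DDU: M=99.1872, payoff=0.0000, prob=0.030790
UDU: M=156.2198, payoff=47.2198, prob=0.126582
DUU: M=156.2198, payoff=47.2198, prob=0.126582
UUU: M=246.0462, payoff=137.0462, prob=0.520393
Price = Σ prob·payoff / R^3 = 96.070270 / 1.601613 = 59.9834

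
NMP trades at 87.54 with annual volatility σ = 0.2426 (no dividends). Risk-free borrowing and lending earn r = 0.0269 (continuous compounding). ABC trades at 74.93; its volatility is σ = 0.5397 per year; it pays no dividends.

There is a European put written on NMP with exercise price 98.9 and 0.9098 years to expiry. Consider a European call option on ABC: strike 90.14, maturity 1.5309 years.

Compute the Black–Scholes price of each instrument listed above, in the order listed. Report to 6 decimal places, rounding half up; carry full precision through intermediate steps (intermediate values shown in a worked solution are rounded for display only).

price(NMP put K=98.9) = 13.698867
price(ABC call K=90.14) = 15.791029

[NMP put K=98.9]
σ√T = 0.2426·√0.9098 = 0.231400
d₁ = (ln(S/K) + (r+σ²/2)T) / (σ√T) = (ln(87.54/98.9) + (0.0269+0.2426²/2)·0.9098) / 0.231400 = (-0.122013 + 0.051247) / 0.231400 = -0.305820
d₂ = d₁ − σ√T = -0.305820 − 0.231400 = -0.537220
e^{−rT} = 0.975823
N(−d₁) = 0.620129,  N(−d₂) = 0.704442
price = K·e^{−rT}·N(−d₂) − S·N(−d₁) = 67.984964 − 54.286097 = 13.698867
[ABC call K=90.14]
σ√T = 0.5397·√1.5309 = 0.667768
d₁ = (ln(S/K) + (r+σ²/2)T) / (σ√T) = (ln(74.93/90.14) + (0.0269+0.5397²/2)·1.5309) / 0.667768 = (-0.184810 + 0.264138) / 0.667768 = 0.118797
d₂ = d₁ − σ√T = 0.118797 − 0.667768 = -0.548971
e^{−rT} = 0.959655
N(d₁) = 0.547282,  N(d₂) = 0.291513
price = S·N(d₁) − K·e^{−rT}·N(d₂) = 41.007831 − 25.216802 = 15.791029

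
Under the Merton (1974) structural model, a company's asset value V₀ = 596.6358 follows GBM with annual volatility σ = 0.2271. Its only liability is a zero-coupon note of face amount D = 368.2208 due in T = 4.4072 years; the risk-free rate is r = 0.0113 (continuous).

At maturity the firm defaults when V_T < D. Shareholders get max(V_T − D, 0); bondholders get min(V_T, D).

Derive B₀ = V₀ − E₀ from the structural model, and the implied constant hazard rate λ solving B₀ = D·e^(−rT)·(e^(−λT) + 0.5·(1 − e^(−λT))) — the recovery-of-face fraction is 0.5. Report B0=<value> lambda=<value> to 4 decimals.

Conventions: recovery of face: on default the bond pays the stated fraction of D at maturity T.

B0=336.1320 lambda=0.0192

With assets at 596.6358 and a single debt payment of 368.2208 at 4.4072 years:
d₁ = [ln(V₀/D) + (r + σ²/2)T] / (σ√T)
   = [ln(596.6358/368.2208) + (0.0113 + 0.5·0.2271²)·4.4072] / (0.2271·√4.4072)
   = [0.482624 + 0.163451] / 0.476759 = 1.355140
d₂ = d₁ − σ√T = 1.355140 − 0.476759 = 0.878382
N(d₁) = 0.912314,  N(d₂) = 0.810132,  e^(−rT) = 0.951418
E₀ = V₀·N(d₁) − D·e^(−rT)·N(d₂)
   = 596.6358·0.912314 − 368.2208·0.951418·0.810132 = 260.503843
B₀ = V₀ − E₀ = 596.6358 − 260.503843 = 336.131957
e^(−λT) = (B₀·e^(rT)/D − 0.5)/(1 − 0.5) = (336.1320·1.051062/368.2208 − 0.5)/0.5 = 0.91893381
λ = −ln(0.91893381)/4.4072 = 0.019183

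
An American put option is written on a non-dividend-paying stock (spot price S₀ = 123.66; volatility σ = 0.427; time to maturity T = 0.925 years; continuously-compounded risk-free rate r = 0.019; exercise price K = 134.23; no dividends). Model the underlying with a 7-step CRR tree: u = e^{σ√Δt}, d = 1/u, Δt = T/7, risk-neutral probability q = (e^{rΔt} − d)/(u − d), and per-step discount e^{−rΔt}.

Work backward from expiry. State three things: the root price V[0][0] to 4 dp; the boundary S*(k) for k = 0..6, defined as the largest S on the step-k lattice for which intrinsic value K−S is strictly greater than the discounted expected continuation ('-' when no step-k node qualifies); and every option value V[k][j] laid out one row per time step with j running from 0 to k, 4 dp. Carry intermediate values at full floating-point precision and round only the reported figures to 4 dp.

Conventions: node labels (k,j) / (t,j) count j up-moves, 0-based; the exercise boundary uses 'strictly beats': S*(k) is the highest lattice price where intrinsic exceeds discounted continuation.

params: Δt=0.13214 u=1.16792 d=0.85623 q=0.46934 e^(-rΔt)=0.99749
t_7 payoffs: 92.5096 77.3222 56.6062 28.3491 0.0000 0.0000 0.0000 0.0000
t_6: node(6,0) S=48.7259 payoff=85.5041 vs cont=85.1675 → 85.5041 [stop]  node(6,1) S=66.4635 payoff=67.7665 vs cont=67.4299 → 67.7665 [stop]  node(6,2) S=90.6580 payoff=43.5720 vs cont=43.2354 → 43.5720 [stop]  node(6,3) S=123.6600 payoff=10.5700 vs cont=15.0061 → 15.0061 [wait]  node(6,4) S=168.6756 payoff=0.0000 vs cont=0.0000 → 0.0000 [wait]  node(6,5) S=230.0781 payoff=0.0000 vs cont=0.0000 → 0.0000 [wait]  node(6,6) S=313.8328 payoff=0.0000 vs cont=0.0000 → 0.0000 [wait]  ⇒ S*(6)=90.6580
t_5: node(5,0) S=56.9078 payoff=77.3222 vs cont=76.9856 → 77.3222 [stop]  node(5,1) S=77.6238 payoff=56.6062 vs cont=56.2696 → 56.6062 [stop]  node(5,2) S=105.8809 payoff=28.3491 vs cont=30.0893 → 30.0893 [wait]  node(5,3) S=144.4245 payoff=0.0000 vs cont=7.9432 → 7.9432 [wait]  node(5,4) S=196.9989 payoff=0.0000 vs cont=0.0000 → 0.0000 [wait]  node(5,5) S=268.7118 payoff=0.0000 vs cont=0.0000 → 0.0000 [wait]  ⇒ S*(5)=77.6238
t_4: node(4,0) S=66.4635 payoff=67.7665 vs cont=67.4299 → 67.7665 [stop]  node(4,1) S=90.6580 payoff=43.5720 vs cont=44.0501 → 44.0501 [wait]  node(4,2) S=123.6600 payoff=10.5700 vs cont=19.6459 → 19.6459 [wait]  node(4,3) S=168.6756 payoff=0.0000 vs cont=4.2046 → 4.2046 [wait]  node(4,4) S=230.0781 payoff=0.0000 vs cont=0.0000 → 0.0000 [wait]  ⇒ S*(4)=66.4635
t_3: node(3,0) S=77.6238 payoff=56.6062 vs cont=56.4935 → 56.6062 [stop]  node(3,1) S=105.8809 payoff=28.3491 vs cont=32.5145 → 32.5145 [wait]  node(3,2) S=144.4245 payoff=0.0000 vs cont=12.3676 → 12.3676 [wait]  node(3,3) S=196.9989 payoff=0.0000 vs cont=2.2256 → 2.2256 [wait]  ⇒ S*(3)=77.6238
t_2: node(2,0) S=90.6580 payoff=43.5720 vs cont=45.1855 → 45.1855 [wait]  node(2,1) S=123.6600 payoff=10.5700 vs cont=23.0010 → 23.0010 [wait]  node(2,2) S=168.6756 payoff=0.0000 vs cont=7.5885 → 7.5885 [wait]  ⇒ S*(2)=-
t_1: node(1,0) S=105.8809 payoff=28.3491 vs cont=34.6863 → 34.6863 [wait]  node(1,1) S=144.4245 payoff=0.0000 vs cont=15.7278 → 15.7278 [wait]  ⇒ S*(1)=-
t_0: node(0,0) S=123.6600 payoff=10.5700 vs cont=25.7237 → 25.7237 [wait]  ⇒ S*(0)=-

price = 25.7237
boundary = - - - 77.6238 66.4635 77.6238 90.6580
tree:
25.7237
34.6863 15.7278
45.1855 23.0010 7.5885
56.6062 32.5145 12.3676 2.2256
67.7665 44.0501 19.6459 4.2046 0.0000
77.3222 56.6062 30.0893 7.9432 0.0000 0.0000
85.5041 67.7665 43.5720 15.0061 0.0000 0.0000 0.0000
92.5096 77.3222 56.6062 28.3491 0.0000 0.0000 0.0000 0.0000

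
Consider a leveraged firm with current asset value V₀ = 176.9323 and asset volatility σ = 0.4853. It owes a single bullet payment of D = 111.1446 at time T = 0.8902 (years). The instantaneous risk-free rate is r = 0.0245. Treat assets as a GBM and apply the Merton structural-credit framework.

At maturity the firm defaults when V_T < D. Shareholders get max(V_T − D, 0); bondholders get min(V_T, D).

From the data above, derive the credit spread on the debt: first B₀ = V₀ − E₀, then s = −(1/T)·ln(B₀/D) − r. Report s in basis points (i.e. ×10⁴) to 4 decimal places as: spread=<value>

spread=486.3345

Equity is a call on the firm's assets struck at D = 111.1446:
d₁ = [ln(V₀/D) + (r + σ²/2)T] / (σ√T)
   = [ln(176.9323/111.1446) + (0.0245 + 0.5·0.4853²)·0.8902] / (0.4853·√0.8902)
   = [0.464935 + 0.126638] / 0.457883 = 1.291976
d₂ = d₁ − σ√T = 1.291976 − 0.457883 = 0.834093
N(d₁) = 0.901817,  N(d₂) = 0.797886,  e^(−rT) = 0.978426
E₀ = V₀·N(d₁) − D·e^(−rT)·N(d₂)
   = 176.9323·0.901817 − 111.1446·0.978426·0.797886 = 72.793080
B₀ = V₀ − E₀ = 176.9323 − 72.793080 = 104.139220
spread = −(1/T)·ln(B₀/D) − r = −(1/0.8902)·ln(104.139220/111.1446) − 0.0245 = 0.04863345
in basis points: 0.04863345 × 10⁴ = 486.3345 bp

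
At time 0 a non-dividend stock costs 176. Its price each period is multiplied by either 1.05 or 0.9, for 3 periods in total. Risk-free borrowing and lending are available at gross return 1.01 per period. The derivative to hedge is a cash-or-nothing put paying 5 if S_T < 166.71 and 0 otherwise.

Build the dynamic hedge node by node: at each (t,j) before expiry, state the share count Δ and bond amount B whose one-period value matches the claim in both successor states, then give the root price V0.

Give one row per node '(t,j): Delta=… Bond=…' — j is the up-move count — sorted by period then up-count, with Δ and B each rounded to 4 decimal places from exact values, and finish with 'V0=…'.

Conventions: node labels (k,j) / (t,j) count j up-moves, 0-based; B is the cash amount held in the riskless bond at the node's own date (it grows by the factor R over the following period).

No-arbitrage ⇒ martingale measure with p* = (R−d)/(u−d) = 0.7333.
Expiry values: V(3,0)=5.0000, V(3,1)=5.0000, V(3,2)=0.0000, V(3,3)=0.0000
(2,0): S=142.5600. Δ = (V_up−V_dn)/(S_up−S_dn) = (5.0000−5.0000)/(149.6880−128.3040) = 0.0000. V = [p*·5.0000 + (1−p*)·5.0000]/1.01 = 4.9505. B = V − Δ·S = 4.9505.
(2,1): S=166.3200. Δ = (V_up−V_dn)/(S_up−S_dn) = (0.0000−5.0000)/(174.6360−149.6880) = -0.2004. V = [p*·0.0000 + (1−p*)·5.0000]/1.01 = 1.3201. B = V − Δ·S = 34.6535.
(2,2): S=194.0400. Δ = (V_up−V_dn)/(S_up−S_dn) = (0.0000−0.0000)/(203.7420−174.6360) = 0.0000. V = [p*·0.0000 + (1−p*)·0.0000]/1.01 = 0.0000. B = V − Δ·S = 0.0000.
(1,0): S=158.4000. Δ = (V_up−V_dn)/(S_up−S_dn) = (1.3201−4.9505)/(166.3200−142.5600) = -0.1528. V = [p*·1.3201 + (1−p*)·4.9505]/1.01 = 2.2656. B = V − Δ·S = 26.4680.
(1,1): S=184.8000. Δ = (V_up−V_dn)/(S_up−S_dn) = (0.0000−1.3201)/(194.0400−166.3200) = -0.0476. V = [p*·0.0000 + (1−p*)·1.3201]/1.01 = 0.3485. B = V − Δ·S = 9.1494.
(0,0): S=176.0000. Δ = (V_up−V_dn)/(S_up−S_dn) = (0.3485−2.2656)/(184.8000−158.4000) = -0.0726. V = [p*·0.3485 + (1−p*)·2.2656]/1.01 = 0.8512. B = V − Δ·S = 13.6314.
Verification: the root portfolio costs Δ(0,0)·S0 + B(0,0) = 0.8512, matching V0.

(0,0): Delta=-0.0726 Bond=13.6314
(1,0): Delta=-0.1528 Bond=26.4680
(1,1): Delta=-0.0476 Bond=9.1494
(2,0): Delta=0.0000 Bond=4.9505
(2,1): Delta=-0.2004 Bond=34.6535
(2,2): Delta=0.0000 Bond=0.0000
V0=0.8512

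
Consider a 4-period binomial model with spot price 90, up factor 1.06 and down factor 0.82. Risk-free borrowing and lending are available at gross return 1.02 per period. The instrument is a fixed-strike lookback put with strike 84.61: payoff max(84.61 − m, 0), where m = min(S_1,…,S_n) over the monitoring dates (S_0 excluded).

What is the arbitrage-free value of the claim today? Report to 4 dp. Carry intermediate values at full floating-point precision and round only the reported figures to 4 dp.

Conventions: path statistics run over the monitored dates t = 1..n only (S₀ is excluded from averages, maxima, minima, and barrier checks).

price = 4.2276

With p* = (R−d)/(u−d) = 0.8333, sum probability × payoff across the paths and divide by R^4.
Enumerate all 2^4 = 16 price paths (U = up ×1.06, D = down ×0.82); each path with k up-moves has probability p*^k·(1−p*)^(4−k).
DDDD: m=40.6910, payoff=43.9190, prob=0.000772
UDDD: m=52.6005, payoff=32.0095, prob=0.003858
DUDD: m=52.6005, payoff=32.0095, prob=0.003858
UUDD: m=67.9958, payoff=16.6142, prob=0.019290
DDUD: m=52.6005, payoff=32.0095, prob=0.003858
UDUD: m=67.9958, payoff=16.6142, prob=0.019290
DUUD: m=67.9958, payoff=16.6142, prob=0.019290
UUUD: m=87.8970, payoff=0.0000, prob=0.096451
DDDU: m=49.6231, payoff=34.9869, prob=0.003858
UDDU: m=64.1470, payoff=20.4630, prob=0.019290
DUDU: m=64.1470, payoff=20.4630, prob=0.019290
UUDU: m=82.9217, payoff=1.6883, prob=0.096451
DDUU: m=60.5160, payoff=24.0940, prob=0.019290
UDUU: m=78.2280, payoff=6.3820, prob=0.096451
DUUU: m=73.8000, payoff=10.8100, prob=0.096451
UUUU: m=95.4000, payoff=0.0000, prob=0.482253
Price = Σ prob·payoff / R^4 = 4.576084 / 1.082432 = 4.2276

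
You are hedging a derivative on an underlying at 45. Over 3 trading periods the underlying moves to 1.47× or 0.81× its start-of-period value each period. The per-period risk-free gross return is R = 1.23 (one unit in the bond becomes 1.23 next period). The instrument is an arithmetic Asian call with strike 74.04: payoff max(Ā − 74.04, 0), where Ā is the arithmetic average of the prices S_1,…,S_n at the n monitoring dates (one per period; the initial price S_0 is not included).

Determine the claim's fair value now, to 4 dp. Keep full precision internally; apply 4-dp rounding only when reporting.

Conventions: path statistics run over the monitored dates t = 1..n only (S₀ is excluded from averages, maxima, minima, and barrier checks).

price = 4.4159

Set p* = 0.6364 (from d < R < u); the path-dependent value is the discounted p*-expectation over all price paths.
Enumerate all 2^3 = 8 price paths (U = up ×1.47, D = down ×0.81); each path with k up-moves has probability p*^k·(1−p*)^(3−k).
DDD: Ā=29.9631, payoff=0.0000, prob=0.048084
UDD: Ā=54.3775, payoff=0.0000, prob=0.084147
DUD: Ā=44.4775, payoff=0.0000, prob=0.084147
UUD: Ā=80.7184, payoff=6.6784, prob=0.147258
DDU: Ā=36.4585, payoff=0.0000, prob=0.084147
UDU: Ā=66.1654, payoff=0.0000, prob=0.147258
DUU: Ā=56.2654, payoff=0.0000, prob=0.147258
UUU: Ā=102.1113, payoff=28.0713, prob=0.257701
Price = Σ prob·payoff / R^3 = 8.217464 / 1.860867 = 4.4159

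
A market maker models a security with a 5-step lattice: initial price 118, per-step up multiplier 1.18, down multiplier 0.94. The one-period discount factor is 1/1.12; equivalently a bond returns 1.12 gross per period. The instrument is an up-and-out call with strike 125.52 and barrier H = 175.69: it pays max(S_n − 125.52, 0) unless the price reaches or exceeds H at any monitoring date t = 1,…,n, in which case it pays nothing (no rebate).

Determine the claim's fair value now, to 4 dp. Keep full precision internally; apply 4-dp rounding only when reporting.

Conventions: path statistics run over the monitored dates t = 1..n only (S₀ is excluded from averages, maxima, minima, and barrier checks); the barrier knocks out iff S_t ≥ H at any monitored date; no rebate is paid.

price = 4.6565

Set p* = 0.7500 (from d < R < u); the path-dependent value is the discounted p*-expectation over all price paths.
Enumerate all 2^5 = 32 price paths (U = up ×1.18, D = down ×0.94); each path with k up-moves has probability p*^k·(1−p*)^(5−k).
DDDDD: M=110.9200, payoff=0.0000, prob=0.000977
UDDDD: M=139.2400, payoff=0.0000, prob=0.002930
DUDDD: M=130.8856, payoff=0.0000, prob=0.002930
UUDDD: M=164.3032, payoff=10.9476, prob=0.008789
DDUDD: M=123.0325, payoff=0.0000, prob=0.002930
UDUDD: M=154.4450, payoff=10.9476, prob=0.008789
DUUDD: M=154.4450, payoff=10.9476, prob=0.008789
UUUDD: M=193.8778, payoff=0.0000, prob=0.026367
DDDUD: M=115.6505, payoff=0.0000, prob=0.002930
UDDUD: M=145.1783, payoff=10.9476, prob=0.008789
DUDUD: M=145.1783, payoff=10.9476, prob=0.008789
UUDUD: M=182.2451, payoff=0.0000, prob=0.026367
DDUUD: M=145.1783, payoff=10.9476, prob=0.008789
UDUUD: M=182.2451, payoff=0.0000, prob=0.026367
DUUUD: M=182.2451, payoff=0.0000, prob=0.026367
UUUUD: M=228.7758, payoff=0.0000, prob=0.079102
DDDDU: M=110.9200, payoff=0.0000, prob=0.002930
UDDDU: M=139.2400, payoff=10.9476, prob=0.008789
DUDDU: M=136.4676, payoff=10.9476, prob=0.008789
UUDDU: M=171.3104, payoff=45.7904, prob=0.026367
DDUDU: M=136.4676, payoff=10.9476, prob=0.008789
UDUDU: M=171.3104, payoff=45.7904, prob=0.026367
DUUDU: M=171.3104, payoff=45.7904, prob=0.026367
UUUDU: M=215.0492, payoff=0.0000, prob=0.079102
DDDUU: M=136.4676, payoff=10.9476, prob=0.008789
UDDUU: M=171.3104, payoff=45.7904, prob=0.026367
DUDUU: M=171.3104, payoff=45.7904, prob=0.026367
UUDUU: M=215.0492, payoff=0.0000, prob=0.079102
DDUUU: M=171.3104, payoff=45.7904, prob=0.026367
UDUUU: M=215.0492, payoff=0.0000, prob=0.079102
DUUUU: M=215.0492, payoff=0.0000, prob=0.079102
UUUUU: M=269.9554, payoff=0.0000, prob=0.237305
Price = Σ prob·payoff / R^5 = 8.206377 / 1.762342 = 4.6565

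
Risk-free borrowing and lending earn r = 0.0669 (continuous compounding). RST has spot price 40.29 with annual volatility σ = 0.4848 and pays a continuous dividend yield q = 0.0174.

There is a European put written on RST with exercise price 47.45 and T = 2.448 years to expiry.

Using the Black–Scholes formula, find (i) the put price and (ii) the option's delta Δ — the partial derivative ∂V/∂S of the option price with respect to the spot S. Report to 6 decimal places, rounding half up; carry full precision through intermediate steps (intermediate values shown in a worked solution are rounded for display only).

σ√T = 0.4848·√2.448 = 0.758522
d₁ = (ln(S/K) + (r−q+σ²/2)T) / (σ√T) = (ln(40.29/47.45) + (0.0669−0.0174+0.4848²/2)·2.448) / 0.758522 = (-0.163573 + 0.408854) / 0.758522 = 0.323367
d₂ = d₁ − σ√T = 0.323367 − 0.758522 = -0.435156
e^{−rT} = 0.848936
e^{−qT} = 0.958299
N(−d₁) = 0.373209,  N(−d₂) = 0.668275
Put price V = K·e^{−rT}·N(−d₂) − S·e^{−qT}·N(−d₁) = 26.919481 − 14.409546 = 12.509935
Δ = −e^{−qT}·N(−d₁) = -0.357646

price = 12.509935
Δ = -0.357646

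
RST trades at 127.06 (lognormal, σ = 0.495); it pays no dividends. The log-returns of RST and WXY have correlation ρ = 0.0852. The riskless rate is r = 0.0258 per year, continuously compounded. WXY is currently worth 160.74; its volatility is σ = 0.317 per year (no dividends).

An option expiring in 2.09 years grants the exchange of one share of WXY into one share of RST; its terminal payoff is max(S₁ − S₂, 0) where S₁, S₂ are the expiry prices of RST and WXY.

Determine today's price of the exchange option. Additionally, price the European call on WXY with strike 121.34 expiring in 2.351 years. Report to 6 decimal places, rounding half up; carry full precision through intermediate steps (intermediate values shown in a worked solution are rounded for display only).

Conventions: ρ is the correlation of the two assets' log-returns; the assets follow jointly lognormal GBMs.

exchange price = 30.515777
price(WXY call K=121.34) = 55.742835

σ_eff = √(σ₁² + σ₂² − 2ρσ₁σ₂) = √(0.495² + 0.317² − 2·0.0852·0.495·0.317) = 0.564602
d₁ = (ln(S₁/S₂) + (q₂ − q₁ + σ_eff²/2)T) / (σ_eff√T) = (ln(127.06/160.74) + (0.0 − 0.0 + 0.159388)·2.09) / 0.816236 = 0.120053
d₂ = d₁ − σ_eff√T = 0.120053 − 0.816236 = -0.696183
N(d₁) = 0.547780,  N(d₂) = 0.243157
V = S₁·e^{−q₁T}·N(d₁) − S₂·e^{−q₂T}·N(d₂) = 69.600870 − 39.085093 = 30.515777
[vanilla: WXY call K=121.34]
σ√T = 0.317·√2.351 = 0.486055
d₁ = (ln(S/K) + (r+σ²/2)T) / (σ√T) = (ln(160.74/121.34) + (0.0258+0.317²/2)·2.351) / 0.486055 = (0.281192 + 0.178781) / 0.486055 = 0.946338
d₂ = d₁ − σ√T = 0.946338 − 0.486055 = 0.460282
e^{−rT} = 0.941147
N(d₁) = 0.828012,  N(d₂) = 0.677343
price = S·N(d₁) − K·e^{−rT}·N(d₂) = 133.094611 − 77.351776 = 55.742835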